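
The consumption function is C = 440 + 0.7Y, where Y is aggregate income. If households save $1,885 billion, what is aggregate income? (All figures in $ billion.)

Y = 7750

S = Y − C = -440 + 0.3Y
-440 + 0.3Y = 1885, so 0.3Y = 2325 and Y = 7750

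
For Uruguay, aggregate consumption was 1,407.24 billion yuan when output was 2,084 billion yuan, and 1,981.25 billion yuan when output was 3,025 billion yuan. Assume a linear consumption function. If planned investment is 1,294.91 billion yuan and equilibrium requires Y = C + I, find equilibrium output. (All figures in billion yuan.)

Y = 3669

MPC = (1981.25 − 1407.24)/(3025 − 2084) = 574.01/941 = 0.61
a = 1407.24 − 0.61(2084) = 136
Equilibrium: Y = 136 + 0.61Y + 1294.91
0.39Y = 1430.91, so Y = 1430.91/0.39 = 3669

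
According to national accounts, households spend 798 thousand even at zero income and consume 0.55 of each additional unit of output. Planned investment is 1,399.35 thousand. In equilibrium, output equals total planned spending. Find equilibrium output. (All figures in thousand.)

Y = 4883

Y = C + I = 798 + 0.55Y + 1399.35
Y − 0.55Y = 2197.35
0.45Y = 2197.35, so Y = 2197.35/0.45 = 4883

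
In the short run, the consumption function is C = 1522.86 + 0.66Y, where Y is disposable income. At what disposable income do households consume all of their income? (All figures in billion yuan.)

At break-even, C = Y: 1522.86 + 0.66Y = Y
0.34Y = 1522.86, so Y = 1522.86/0.34 = 4479

Y = 4479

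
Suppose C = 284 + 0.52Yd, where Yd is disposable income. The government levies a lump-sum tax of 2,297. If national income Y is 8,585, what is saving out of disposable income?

Yd = Y − T = 8585 − 2297 = 6288
C = 284 + 0.52(6288) = 284 + 3269.76 = 3553.76
S = Yd − C = 6288 − 3553.76 = 2734.24

S = 2734.24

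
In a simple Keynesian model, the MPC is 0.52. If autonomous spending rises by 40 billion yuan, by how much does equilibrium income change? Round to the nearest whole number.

The multiplier is 1/(1 − MPC) = 1/0.48.
ΔY = 40/0.48 = 83.33 ≈ 83

ΔY ≈ 83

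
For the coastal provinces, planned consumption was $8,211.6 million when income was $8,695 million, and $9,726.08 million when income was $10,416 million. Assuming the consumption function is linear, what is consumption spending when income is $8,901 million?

C = 8392.88

MPC = (9726.08 − 8211.6)/(10416 − 8695) = 1514.48/1721 = 0.88
a = 8211.6 − 0.88(8695) = 8211.6 − 7651.6 = 560
C = 560 + 0.88(8901) = 560 + 7832.88 = 8392.88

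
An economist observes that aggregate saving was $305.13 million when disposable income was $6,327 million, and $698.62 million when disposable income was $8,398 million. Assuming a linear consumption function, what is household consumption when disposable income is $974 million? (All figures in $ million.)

C = 1685.94

MPS = ΔS/ΔY = (698.62 − 305.13)/(8398 − 6327) = 393.49/2071 = 0.19
MPC = 1 − MPS = 0.81
Autonomous saving = 305.13 − 0.19(6327) = -897, so a = 897
C = 897 + 0.81(974) = 897 + 788.94 = 1685.94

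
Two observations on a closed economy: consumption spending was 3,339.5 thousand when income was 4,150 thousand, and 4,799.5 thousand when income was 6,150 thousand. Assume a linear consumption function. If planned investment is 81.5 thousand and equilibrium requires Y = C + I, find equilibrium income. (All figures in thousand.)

Y = 1450

MPC = (4799.5 − 3339.5)/(6150 − 4150) = 1460/2000 = 0.73
a = 3339.5 − 0.73(4150) = 310
Equilibrium: Y = 310 + 0.73Y + 81.5
0.27Y = 391.5, so Y = 391.5/0.27 = 1450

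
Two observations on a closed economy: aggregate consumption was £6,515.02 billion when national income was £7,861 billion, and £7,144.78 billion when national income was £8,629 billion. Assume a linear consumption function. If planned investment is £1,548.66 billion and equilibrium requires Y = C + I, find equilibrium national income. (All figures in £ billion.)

Y = 8987

MPC = (7144.78 − 6515.02)/(8629 − 7861) = 629.76/768 = 0.82
a = 6515.02 − 0.82(7861) = 69
Equilibrium: Y = 69 + 0.82Y + 1548.66
0.18Y = 1617.66, so Y = 1617.66/0.18 = 8987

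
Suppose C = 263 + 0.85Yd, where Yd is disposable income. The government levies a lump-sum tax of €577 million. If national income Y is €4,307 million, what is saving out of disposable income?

S = 296.5

Yd = Y − T = 4307 − 577 = 3730
C = 263 + 0.85(3730) = 263 + 3170.5 = 3433.5
S = Yd − C = 3730 − 3433.5 = 296.5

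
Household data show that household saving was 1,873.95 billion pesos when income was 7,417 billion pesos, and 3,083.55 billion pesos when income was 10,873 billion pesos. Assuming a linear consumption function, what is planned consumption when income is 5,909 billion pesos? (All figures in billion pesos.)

C = 4562.85

MPS = ΔS/ΔY = (3083.55 − 1873.95)/(10873 − 7417) = 1209.6/3456 = 0.35
MPC = 1 − MPS = 0.65
Autonomous saving = 1873.95 − 0.35(7417) = -722, so a = 722
C = 722 + 0.65(5909) = 722 + 3840.85 = 4562.85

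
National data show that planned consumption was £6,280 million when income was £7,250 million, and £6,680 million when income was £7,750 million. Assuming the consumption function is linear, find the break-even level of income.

Y = 2400

MPC = (6680 − 6280)/(7750 − 7250) = 400/500 = 0.8
a = 6280 − 0.8(7250) = 6280 − 5800 = 480
Break-even: Y = a/(1−MPC) = 480/0.2 = 2400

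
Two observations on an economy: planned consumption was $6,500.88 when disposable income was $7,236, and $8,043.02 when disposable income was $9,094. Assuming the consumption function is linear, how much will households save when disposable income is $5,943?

MPC = (8043.02 − 6500.88)/(9094 − 7236) = 1542.14/1858 = 0.83
a = 6500.88 − 0.83(7236) = 6500.88 − 6005.88 = 495
C = 495 + 0.83(5943) = 5427.69
S = 5943 − 5427.69 = 515.31

S = 515.31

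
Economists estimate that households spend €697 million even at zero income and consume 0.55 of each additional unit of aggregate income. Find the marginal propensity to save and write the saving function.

MPS = 1 − MPC = 1 − 0.55 = 0.45
S = Y − C = -697 + 0.45Y

MPS = 0.45; S = -697 + 0.45Y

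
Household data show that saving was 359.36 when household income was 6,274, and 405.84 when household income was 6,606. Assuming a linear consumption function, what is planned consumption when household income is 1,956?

C = 2201.16

MPS = ΔS/ΔY = (405.84 − 359.36)/(6606 − 6274) = 46.48/332 = 0.14
MPC = 1 − MPS = 0.86
Autonomous saving = 359.36 − 0.14(6274) = -519, so a = 519
C = 519 + 0.86(1956) = 519 + 1682.16 = 2201.16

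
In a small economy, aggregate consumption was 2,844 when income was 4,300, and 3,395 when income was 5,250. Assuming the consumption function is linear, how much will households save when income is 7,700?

S = 2884

MPC = (3395 − 2844)/(5250 − 4300) = 551/950 = 0.58
a = 2844 − 0.58(4300) = 2844 − 2494 = 350
C = 350 + 0.58(7700) = 4816
S = 7700 − 4816 = 2884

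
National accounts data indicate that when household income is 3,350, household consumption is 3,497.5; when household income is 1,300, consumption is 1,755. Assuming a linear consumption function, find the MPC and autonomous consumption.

MPC = ΔC/ΔY = (3497.5 − 1755)/(3350 − 1300) = 1742.5/2050 = 0.85
a = C − MPC·Y = 1755 − 0.85(1300) = 1755 − 1105 = 650

MPC = 0.85; a = 650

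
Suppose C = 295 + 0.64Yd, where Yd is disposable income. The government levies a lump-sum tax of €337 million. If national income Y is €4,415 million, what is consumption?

C = 2904.92

Yd = Y − T = 4415 − 337 = 4078
C = 295 + 0.64(4078) = 295 + 2609.92 = 2904.92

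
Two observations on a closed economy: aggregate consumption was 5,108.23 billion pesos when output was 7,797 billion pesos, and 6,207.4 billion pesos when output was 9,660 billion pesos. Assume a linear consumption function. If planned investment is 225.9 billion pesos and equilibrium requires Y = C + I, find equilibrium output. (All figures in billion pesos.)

Y = 1790

MPC = (6207.4 − 5108.23)/(9660 − 7797) = 1099.17/1863 = 0.59
a = 5108.23 − 0.59(7797) = 508
Equilibrium: Y = 508 + 0.59Y + 225.9
0.41Y = 733.9, so Y = 733.9/0.41 = 1790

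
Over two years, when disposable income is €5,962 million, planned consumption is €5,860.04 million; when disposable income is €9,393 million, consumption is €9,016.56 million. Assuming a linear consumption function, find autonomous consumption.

a = 375

MPC = ΔC/ΔY = (9016.56 − 5860.04)/(9393 − 5962) = 3156.52/3431 = 0.92
a = C − MPC·Y = 5860.04 − 0.92(5962) = 5860.04 − 5485.04 = 375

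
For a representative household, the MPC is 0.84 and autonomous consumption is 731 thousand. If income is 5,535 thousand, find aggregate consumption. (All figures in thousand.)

C = 731 + 0.84(5535) = 731 + 4649.4 = 5380.4

C = 5380.4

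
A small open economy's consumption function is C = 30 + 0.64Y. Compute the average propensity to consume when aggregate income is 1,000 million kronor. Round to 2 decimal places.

C = 30 + 0.64(1000) = 670
APC = C/Y = 670/1000 = 0.67

APC = 0.67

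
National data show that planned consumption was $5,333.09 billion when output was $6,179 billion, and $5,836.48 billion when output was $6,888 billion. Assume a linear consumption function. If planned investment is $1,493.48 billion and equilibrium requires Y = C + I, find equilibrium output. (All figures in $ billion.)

Y = 8412

MPC = (5836.48 − 5333.09)/(6888 − 6179) = 503.39/709 = 0.71
a = 5333.09 − 0.71(6179) = 946
Equilibrium: Y = 946 + 0.71Y + 1493.48
0.29Y = 2439.48, so Y = 2439.48/0.29 = 8412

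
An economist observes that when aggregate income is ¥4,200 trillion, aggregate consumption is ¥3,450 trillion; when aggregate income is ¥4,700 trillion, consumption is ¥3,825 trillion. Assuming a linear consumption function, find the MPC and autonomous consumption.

MPC = 0.75; a = 300

MPC = ΔC/ΔY = (3825 − 3450)/(4700 − 4200) = 375/500 = 0.75
a = C − MPC·Y = 3450 − 0.75(4200) = 3450 − 3150 = 300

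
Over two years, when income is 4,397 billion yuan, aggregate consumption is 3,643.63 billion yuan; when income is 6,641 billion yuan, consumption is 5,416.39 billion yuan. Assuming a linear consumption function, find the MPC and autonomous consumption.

MPC = 0.79; a = 170

MPC = ΔC/ΔY = (5416.39 − 3643.63)/(6641 − 4397) = 1772.76/2244 = 0.79
a = C − MPC·Y = 3643.63 − 0.79(4397) = 3643.63 − 3473.63 = 170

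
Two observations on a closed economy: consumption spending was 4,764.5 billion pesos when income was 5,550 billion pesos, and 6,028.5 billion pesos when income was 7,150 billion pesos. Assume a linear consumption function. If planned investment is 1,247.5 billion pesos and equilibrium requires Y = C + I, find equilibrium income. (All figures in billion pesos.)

MPC = (6028.5 − 4764.5)/(7150 − 5550) = 1264/1600 = 0.79
a = 4764.5 − 0.79(5550) = 380
Equilibrium: Y = 380 + 0.79Y + 1247.5
0.21Y = 1627.5, so Y = 1627.5/0.21 = 7750

Y = 7750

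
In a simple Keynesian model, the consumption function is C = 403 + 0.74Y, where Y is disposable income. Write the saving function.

S = -403 + 0.26Y

S = Y − C = Y − (403 + 0.74Y) = -403 + (1 − 0.74)Y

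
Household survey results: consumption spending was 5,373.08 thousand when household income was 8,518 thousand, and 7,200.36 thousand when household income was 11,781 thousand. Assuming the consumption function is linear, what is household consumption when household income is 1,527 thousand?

C = 1458.12

MPC = (7200.36 − 5373.08)/(11781 − 8518) = 1827.28/3263 = 0.56
a = 5373.08 − 0.56(8518) = 5373.08 − 4770.08 = 603
C = 603 + 0.56(1527) = 603 + 855.12 = 1458.12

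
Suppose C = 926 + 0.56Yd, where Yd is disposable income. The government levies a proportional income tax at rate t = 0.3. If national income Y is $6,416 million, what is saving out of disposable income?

Yd = (1 − 0.3)(6416) = 0.7(6416) = 4491.2
C = 926 + 0.56(4491.2) = 926 + 2515.072 = 3441.072
S = Yd − C = 4491.2 − 3441.072 = 1050.128

S = 1050.128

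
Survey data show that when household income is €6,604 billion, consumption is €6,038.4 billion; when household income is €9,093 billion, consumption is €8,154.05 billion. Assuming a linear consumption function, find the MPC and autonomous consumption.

MPC = ΔC/ΔY = (8154.05 − 6038.4)/(9093 − 6604) = 2115.65/2489 = 0.85
a = C − MPC·Y = 6038.4 − 0.85(6604) = 6038.4 − 5613.4 = 425

MPC = 0.85; a = 425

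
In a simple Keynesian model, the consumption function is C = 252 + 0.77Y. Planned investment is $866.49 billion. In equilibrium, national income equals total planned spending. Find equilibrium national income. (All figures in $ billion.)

Y = 4863

Y = C + I = 252 + 0.77Y + 866.49
Y − 0.77Y = 1118.49
0.23Y = 1118.49, so Y = 1118.49/0.23 = 4863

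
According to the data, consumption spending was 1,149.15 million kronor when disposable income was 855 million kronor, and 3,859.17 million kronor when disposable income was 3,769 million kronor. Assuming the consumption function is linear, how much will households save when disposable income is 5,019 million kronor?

S = -2.67

MPC = (3859.17 − 1149.15)/(3769 − 855) = 2710.02/2914 = 0.93
a = 1149.15 − 0.93(855) = 1149.15 − 795.15 = 354
C = 354 + 0.93(5019) = 5021.67
S = 5019 − 5021.67 = -2.67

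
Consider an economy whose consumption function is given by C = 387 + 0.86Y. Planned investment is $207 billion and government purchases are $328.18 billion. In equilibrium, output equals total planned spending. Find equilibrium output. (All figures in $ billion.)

Y = C + I + G = 387 + 0.86Y + 207 + 328.18
Y − 0.86Y = 922.18
0.14Y = 922.18, so Y = 922.18/0.14 = 6587

Y = 6587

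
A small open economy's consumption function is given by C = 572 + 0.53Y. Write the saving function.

S = Y − C = Y − (572 + 0.53Y) = -572 + (1 − 0.53)Y

S = -572 + 0.47Y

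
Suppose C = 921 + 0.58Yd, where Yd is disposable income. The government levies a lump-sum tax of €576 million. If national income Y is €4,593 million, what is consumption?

C = 3250.86

Yd = Y − T = 4593 − 576 = 4017
C = 921 + 0.58(4017) = 921 + 2329.86 = 3250.86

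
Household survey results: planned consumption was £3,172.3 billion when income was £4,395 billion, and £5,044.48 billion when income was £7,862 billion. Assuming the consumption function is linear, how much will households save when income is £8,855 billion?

S = 3274.3

MPC = (5044.48 − 3172.3)/(7862 − 4395) = 1872.18/3467 = 0.54
a = 3172.3 − 0.54(4395) = 3172.3 − 2373.3 = 799
C = 799 + 0.54(8855) = 5580.7
S = 8855 − 5580.7 = 3274.3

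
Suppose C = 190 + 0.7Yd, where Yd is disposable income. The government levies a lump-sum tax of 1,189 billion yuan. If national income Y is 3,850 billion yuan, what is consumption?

C = 2052.7

Yd = Y − T = 3850 − 1189 = 2661
C = 190 + 0.7(2661) = 190 + 1862.7 = 2052.7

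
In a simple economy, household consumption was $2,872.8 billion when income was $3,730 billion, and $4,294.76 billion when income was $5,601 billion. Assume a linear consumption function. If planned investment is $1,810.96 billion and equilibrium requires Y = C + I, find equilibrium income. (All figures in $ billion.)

MPC = (4294.76 − 2872.8)/(5601 − 3730) = 1421.96/1871 = 0.76
a = 2872.8 − 0.76(3730) = 38
Equilibrium: Y = 38 + 0.76Y + 1810.96
0.24Y = 1848.96, so Y = 1848.96/0.24 = 7704

Y = 7704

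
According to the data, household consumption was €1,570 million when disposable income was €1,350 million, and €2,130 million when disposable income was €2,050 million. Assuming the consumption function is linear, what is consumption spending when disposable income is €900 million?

C = 1210

MPC = (2130 − 1570)/(2050 − 1350) = 560/700 = 0.8
a = 1570 − 0.8(1350) = 1570 − 1080 = 490
C = 490 + 0.8(900) = 490 + 720 = 1210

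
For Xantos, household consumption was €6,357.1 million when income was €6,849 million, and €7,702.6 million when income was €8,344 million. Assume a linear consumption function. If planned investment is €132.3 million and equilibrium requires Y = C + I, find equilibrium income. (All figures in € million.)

MPC = (7702.6 − 6357.1)/(8344 − 6849) = 1345.5/1495 = 0.9
a = 6357.1 − 0.9(6849) = 193
Equilibrium: Y = 193 + 0.9Y + 132.3
0.1Y = 325.3, so Y = 325.3/0.1 = 3253

Y = 3253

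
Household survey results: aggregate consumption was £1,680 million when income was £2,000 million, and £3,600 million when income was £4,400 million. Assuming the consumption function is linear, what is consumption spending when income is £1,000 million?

MPC = (3600 − 1680)/(4400 − 2000) = 1920/2400 = 0.8
a = 1680 − 0.8(2000) = 1680 − 1600 = 80
C = 80 + 0.8(1000) = 80 + 800 = 880

C = 880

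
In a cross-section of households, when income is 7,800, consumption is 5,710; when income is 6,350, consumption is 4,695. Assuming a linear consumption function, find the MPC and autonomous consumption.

MPC = 0.7; a = 250

MPC = ΔC/ΔY = (5710 − 4695)/(7800 − 6350) = 1015/1450 = 0.7
a = C − MPC·Y = 4695 − 0.7(6350) = 4695 − 4445 = 250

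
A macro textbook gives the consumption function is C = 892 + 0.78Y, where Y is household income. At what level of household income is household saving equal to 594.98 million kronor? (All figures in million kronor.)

S = Y − C = -892 + 0.22Y
-892 + 0.22Y = 594.98, so 0.22Y = 1486.98 and Y = 6759

Y = 6759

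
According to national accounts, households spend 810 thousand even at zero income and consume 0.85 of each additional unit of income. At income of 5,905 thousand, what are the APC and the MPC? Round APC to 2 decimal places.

APC = 0.99; MPC = 0.85

MPC = 0.85 (the slope of the consumption function)
C = 810 + 0.85(5905) = 5829.25, so APC = 5829.25/5905 = 0.99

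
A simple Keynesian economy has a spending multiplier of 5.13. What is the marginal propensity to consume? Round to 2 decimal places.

MPC = 0.81

k = 1/(1 − MPC), so 1 − MPC = 1/k = 1/5.13 = 0.1949
MPC = 1 − 0.1949 = 0.81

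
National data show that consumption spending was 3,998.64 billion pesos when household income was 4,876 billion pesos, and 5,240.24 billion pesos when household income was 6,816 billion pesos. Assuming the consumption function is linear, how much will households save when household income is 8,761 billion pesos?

S = 2275.96

MPC = (5240.24 − 3998.64)/(6816 − 4876) = 1241.6/1940 = 0.64
a = 3998.64 − 0.64(4876) = 3998.64 − 3120.64 = 878
C = 878 + 0.64(8761) = 6485.04
S = 8761 − 6485.04 = 2275.96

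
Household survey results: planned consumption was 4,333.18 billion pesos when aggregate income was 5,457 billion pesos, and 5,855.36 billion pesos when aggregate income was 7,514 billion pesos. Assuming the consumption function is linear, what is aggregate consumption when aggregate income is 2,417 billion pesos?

C = 2083.58

MPC = (5855.36 − 4333.18)/(7514 − 5457) = 1522.18/2057 = 0.74
a = 4333.18 − 0.74(5457) = 4333.18 − 4038.18 = 295
C = 295 + 0.74(2417) = 295 + 1788.58 = 2083.58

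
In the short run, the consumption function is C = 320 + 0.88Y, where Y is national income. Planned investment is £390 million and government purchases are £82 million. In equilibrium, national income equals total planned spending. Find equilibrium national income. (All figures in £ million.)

Y = C + I + G = 320 + 0.88Y + 390 + 82
Y − 0.88Y = 792
0.12Y = 792, so Y = 792/0.12 = 6600

Y = 6600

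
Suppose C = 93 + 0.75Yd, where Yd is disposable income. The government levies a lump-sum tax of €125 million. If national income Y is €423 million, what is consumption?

Yd = Y − T = 423 − 125 = 298
C = 93 + 0.75(298) = 93 + 223.5 = 316.5

C = 316.5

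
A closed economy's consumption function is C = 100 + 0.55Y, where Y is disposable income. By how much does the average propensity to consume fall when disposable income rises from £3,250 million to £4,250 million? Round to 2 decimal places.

At Y = 3250: C = 100 + 0.55(3250) = 1887.5, APC = 1887.5/3250 = 0.581
At Y = 4250: C = 2437.5, APC = 2437.5/4250 = 0.574
Fall in APC = 0.581 − 0.574 = 0.007 ≈ 0.01

ΔAPC = 0.01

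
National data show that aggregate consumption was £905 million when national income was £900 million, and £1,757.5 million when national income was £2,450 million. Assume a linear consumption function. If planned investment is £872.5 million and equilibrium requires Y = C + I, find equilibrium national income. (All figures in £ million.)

MPC = (1757.5 − 905)/(2450 − 900) = 852.5/1550 = 0.55
a = 905 − 0.55(900) = 410
Equilibrium: Y = 410 + 0.55Y + 872.5
0.45Y = 1282.5, so Y = 1282.5/0.45 = 2850

Y = 2850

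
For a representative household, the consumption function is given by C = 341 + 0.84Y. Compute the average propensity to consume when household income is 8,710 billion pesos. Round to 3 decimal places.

APC = 0.879

C = 341 + 0.84(8710) = 7657.4
APC = C/Y = 7657.4/8710 = 0.879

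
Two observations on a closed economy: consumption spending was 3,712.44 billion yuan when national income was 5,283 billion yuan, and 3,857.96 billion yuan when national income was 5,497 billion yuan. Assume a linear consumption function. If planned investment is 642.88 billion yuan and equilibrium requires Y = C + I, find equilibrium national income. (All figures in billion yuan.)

Y = 2384

MPC = (3857.96 − 3712.44)/(5497 − 5283) = 145.52/214 = 0.68
a = 3712.44 − 0.68(5283) = 120
Equilibrium: Y = 120 + 0.68Y + 642.88
0.32Y = 762.88, so Y = 762.88/0.32 = 2384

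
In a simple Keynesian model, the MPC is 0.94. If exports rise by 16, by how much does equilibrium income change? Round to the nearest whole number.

The multiplier is 1/(1 − MPC) = 1/0.06.
ΔY = 16/0.06 = 266.67 ≈ 267

ΔY ≈ 267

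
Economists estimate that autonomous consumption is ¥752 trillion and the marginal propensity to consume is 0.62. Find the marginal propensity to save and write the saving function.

MPS = 0.38; S = -752 + 0.38Y

MPS = 1 − MPC = 1 − 0.62 = 0.38
S = Y − C = -752 + 0.38Y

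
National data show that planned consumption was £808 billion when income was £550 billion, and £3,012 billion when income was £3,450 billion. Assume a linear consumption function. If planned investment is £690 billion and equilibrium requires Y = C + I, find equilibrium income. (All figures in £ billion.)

MPC = (3012 − 808)/(3450 − 550) = 2204/2900 = 0.76
a = 808 − 0.76(550) = 390
Equilibrium: Y = 390 + 0.76Y + 690
0.24Y = 1080, so Y = 1080/0.24 = 4500

Y = 4500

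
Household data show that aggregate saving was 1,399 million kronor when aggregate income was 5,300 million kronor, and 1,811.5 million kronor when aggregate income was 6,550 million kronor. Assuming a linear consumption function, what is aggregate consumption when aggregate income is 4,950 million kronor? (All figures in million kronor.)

C = 3666.5

MPS = ΔS/ΔY = (1811.5 − 1399)/(6550 − 5300) = 412.5/1250 = 0.33
MPC = 1 − MPS = 0.67
Autonomous saving = 1399 − 0.33(5300) = -350, so a = 350
C = 350 + 0.67(4950) = 350 + 3316.5 = 3666.5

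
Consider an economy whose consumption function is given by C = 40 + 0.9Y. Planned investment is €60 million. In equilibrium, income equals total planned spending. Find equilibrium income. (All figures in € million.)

Y = C + I = 40 + 0.9Y + 60
Y − 0.9Y = 100
0.1Y = 100, so Y = 100/0.1 = 1000

Y = 1000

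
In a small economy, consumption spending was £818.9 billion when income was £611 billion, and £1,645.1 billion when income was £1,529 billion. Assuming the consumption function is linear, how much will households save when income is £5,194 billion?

MPC = (1645.1 − 818.9)/(1529 − 611) = 826.2/918 = 0.9
a = 818.9 − 0.9(611) = 818.9 − 549.9 = 269
C = 269 + 0.9(5194) = 4943.6
S = 5194 − 4943.6 = 250.4

S = 250.4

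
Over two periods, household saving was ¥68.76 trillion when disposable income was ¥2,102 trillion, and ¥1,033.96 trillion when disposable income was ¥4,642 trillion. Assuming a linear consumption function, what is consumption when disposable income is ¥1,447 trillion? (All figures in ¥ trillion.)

MPS = ΔS/ΔY = (1033.96 − 68.76)/(4642 − 2102) = 965.2/2540 = 0.38
MPC = 1 − MPS = 0.62
Autonomous saving = 68.76 − 0.38(2102) = -730, so a = 730
C = 730 + 0.62(1447) = 730 + 897.14 = 1627.14

C = 1627.14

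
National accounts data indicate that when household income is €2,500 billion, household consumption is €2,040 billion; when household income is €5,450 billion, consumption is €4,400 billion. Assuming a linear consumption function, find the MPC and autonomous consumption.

MPC = ΔC/ΔY = (4400 − 2040)/(5450 − 2500) = 2360/2950 = 0.8
a = C − MPC·Y = 2040 − 0.8(2500) = 2040 − 2000 = 40

MPC = 0.8; a = 40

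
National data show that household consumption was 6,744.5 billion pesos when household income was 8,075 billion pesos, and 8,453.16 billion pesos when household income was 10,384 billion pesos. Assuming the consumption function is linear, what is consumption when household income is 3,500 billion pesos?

MPC = (8453.16 − 6744.5)/(10384 − 8075) = 1708.66/2309 = 0.74
a = 6744.5 − 0.74(8075) = 6744.5 − 5975.5 = 769
C = 769 + 0.74(3500) = 769 + 2590 = 3359

C = 3359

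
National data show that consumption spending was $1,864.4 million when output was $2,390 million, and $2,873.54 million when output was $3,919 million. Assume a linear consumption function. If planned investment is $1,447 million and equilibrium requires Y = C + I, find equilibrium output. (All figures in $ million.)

Y = 5100

MPC = (2873.54 − 1864.4)/(3919 − 2390) = 1009.14/1529 = 0.66
a = 1864.4 − 0.66(2390) = 287
Equilibrium: Y = 287 + 0.66Y + 1447
0.34Y = 1734, so Y = 1734/0.34 = 5100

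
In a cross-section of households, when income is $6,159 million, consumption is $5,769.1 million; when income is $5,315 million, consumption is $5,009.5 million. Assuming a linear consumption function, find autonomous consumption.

a = 226

MPC = ΔC/ΔY = (5769.1 − 5009.5)/(6159 − 5315) = 759.6/844 = 0.9
a = C − MPC·Y = 5009.5 − 0.9(5315) = 5009.5 − 4783.5 = 226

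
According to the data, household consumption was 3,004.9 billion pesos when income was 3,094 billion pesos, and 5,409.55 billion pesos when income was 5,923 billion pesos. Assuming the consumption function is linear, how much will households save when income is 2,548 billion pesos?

MPC = (5409.55 − 3004.9)/(5923 − 3094) = 2404.65/2829 = 0.85
a = 3004.9 − 0.85(3094) = 3004.9 − 2629.9 = 375
C = 375 + 0.85(2548) = 2540.8
S = 2548 − 2540.8 = 7.2

S = 7.2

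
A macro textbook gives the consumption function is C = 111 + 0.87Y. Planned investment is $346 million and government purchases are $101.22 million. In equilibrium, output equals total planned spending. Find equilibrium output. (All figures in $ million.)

Y = 4294

Y = C + I + G = 111 + 0.87Y + 346 + 101.22
Y − 0.87Y = 558.22
0.13Y = 558.22, so Y = 558.22/0.13 = 4294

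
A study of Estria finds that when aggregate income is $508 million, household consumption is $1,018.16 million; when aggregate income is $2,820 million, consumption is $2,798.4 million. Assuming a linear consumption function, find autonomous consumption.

MPC = ΔC/ΔY = (2798.4 − 1018.16)/(2820 − 508) = 1780.24/2312 = 0.77
a = C − MPC·Y = 1018.16 − 0.77(508) = 1018.16 − 391.16 = 627

a = 627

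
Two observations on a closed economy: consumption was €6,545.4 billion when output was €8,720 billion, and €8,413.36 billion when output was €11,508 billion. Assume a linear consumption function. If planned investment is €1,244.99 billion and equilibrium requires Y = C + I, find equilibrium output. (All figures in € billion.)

MPC = (8413.36 − 6545.4)/(11508 − 8720) = 1867.96/2788 = 0.67
a = 6545.4 − 0.67(8720) = 703
Equilibrium: Y = 703 + 0.67Y + 1244.99
0.33Y = 1947.99, so Y = 1947.99/0.33 = 5903

Y = 5903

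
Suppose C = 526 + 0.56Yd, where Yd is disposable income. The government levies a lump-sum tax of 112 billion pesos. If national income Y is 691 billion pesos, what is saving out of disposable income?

S = -271.24

Yd = Y − T = 691 − 112 = 579
C = 526 + 0.56(579) = 526 + 324.24 = 850.24
S = Yd − C = 579 − 850.24 = -271.24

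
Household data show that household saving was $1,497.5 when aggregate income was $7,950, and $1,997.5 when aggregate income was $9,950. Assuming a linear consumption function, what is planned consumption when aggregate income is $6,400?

MPS = ΔS/ΔY = (1997.5 − 1497.5)/(9950 − 7950) = 500/2000 = 0.25
MPC = 1 − MPS = 0.75
Autonomous saving = 1497.5 − 0.25(7950) = -490, so a = 490
C = 490 + 0.75(6400) = 490 + 4800 = 5290

C = 5290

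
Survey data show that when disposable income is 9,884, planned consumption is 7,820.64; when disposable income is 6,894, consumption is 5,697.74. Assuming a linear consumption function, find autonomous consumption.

a = 803

MPC = ΔC/ΔY = (7820.64 − 5697.74)/(9884 − 6894) = 2122.9/2990 = 0.71
a = C − MPC·Y = 5697.74 − 0.71(6894) = 5697.74 − 4894.74 = 803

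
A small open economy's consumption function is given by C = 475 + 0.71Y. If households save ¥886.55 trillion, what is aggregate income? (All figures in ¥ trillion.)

S = Y − C = -475 + 0.29Y
-475 + 0.29Y = 886.55, so 0.29Y = 1361.55 and Y = 4695

Y = 4695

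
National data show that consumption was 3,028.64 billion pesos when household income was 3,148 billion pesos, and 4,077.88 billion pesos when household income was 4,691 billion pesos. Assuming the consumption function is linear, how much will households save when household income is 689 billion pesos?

S = -667.52

MPC = (4077.88 − 3028.64)/(4691 − 3148) = 1049.24/1543 = 0.68
a = 3028.64 − 0.68(3148) = 3028.64 − 2140.64 = 888
C = 888 + 0.68(689) = 1356.52
S = 689 − 1356.52 = -667.52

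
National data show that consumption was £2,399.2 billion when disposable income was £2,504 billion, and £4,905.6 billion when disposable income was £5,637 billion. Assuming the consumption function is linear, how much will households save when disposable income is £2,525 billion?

MPC = (4905.6 − 2399.2)/(5637 − 2504) = 2506.4/3133 = 0.8
a = 2399.2 − 0.8(2504) = 2399.2 − 2003.2 = 396
C = 396 + 0.8(2525) = 2416
S = 2525 − 2416 = 109

S = 109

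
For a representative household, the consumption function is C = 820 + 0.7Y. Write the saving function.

S = -820 + 0.3Y

S = Y − C = Y − (820 + 0.7Y) = -820 + (1 − 0.7)Y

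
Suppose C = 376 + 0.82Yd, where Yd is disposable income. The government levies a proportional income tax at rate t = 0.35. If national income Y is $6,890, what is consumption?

C = 4048.37

Yd = (1 − 0.35)(6890) = 0.65(6890) = 4478.5
C = 376 + 0.82(4478.5) = 376 + 3672.37 = 4048.37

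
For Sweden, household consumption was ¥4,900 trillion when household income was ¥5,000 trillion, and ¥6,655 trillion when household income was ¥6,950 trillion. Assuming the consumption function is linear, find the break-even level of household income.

Y = 4000

MPC = (6655 − 4900)/(6950 − 5000) = 1755/1950 = 0.9
a = 4900 − 0.9(5000) = 4900 − 4500 = 400
Break-even: Y = a/(1−MPC) = 400/0.1 = 4000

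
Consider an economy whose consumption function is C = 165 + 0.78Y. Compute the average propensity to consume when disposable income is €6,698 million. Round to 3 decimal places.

APC = 0.805

C = 165 + 0.78(6698) = 5389.44
APC = C/Y = 5389.44/6698 = 0.805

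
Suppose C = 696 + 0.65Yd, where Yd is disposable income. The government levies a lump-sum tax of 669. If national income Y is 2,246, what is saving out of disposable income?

Yd = Y − T = 2246 − 669 = 1577
C = 696 + 0.65(1577) = 696 + 1025.05 = 1721.05
S = Yd − C = 1577 − 1721.05 = -144.05

S = -144.05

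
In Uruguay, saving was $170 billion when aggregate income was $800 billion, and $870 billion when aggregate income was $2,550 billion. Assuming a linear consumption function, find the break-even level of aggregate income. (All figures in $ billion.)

Y = 375

MPS = ΔS/ΔY = (870 − 170)/(2550 − 800) = 700/1750 = 0.4
MPC = 1 − MPS = 0.6
From S(800) = 170: −a + 0.4(800) = 170, so a = 320 − 170 = 150
Break-even (S = 0): Y = a/MPS = 150/0.4 = 375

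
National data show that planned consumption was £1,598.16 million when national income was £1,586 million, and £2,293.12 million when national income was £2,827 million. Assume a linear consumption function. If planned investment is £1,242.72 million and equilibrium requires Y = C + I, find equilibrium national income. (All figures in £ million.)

Y = 4438

MPC = (2293.12 − 1598.16)/(2827 − 1586) = 694.96/1241 = 0.56
a = 1598.16 − 0.56(1586) = 710
Equilibrium: Y = 710 + 0.56Y + 1242.72
0.44Y = 1952.72, so Y = 1952.72/0.44 = 4438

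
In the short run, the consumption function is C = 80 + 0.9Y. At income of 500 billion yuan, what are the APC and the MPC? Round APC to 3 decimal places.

MPC = 0.9 (the slope of the consumption function)
C = 80 + 0.9(500) = 530, so APC = 530/500 = 1.060

APC = 1.060; MPC = 0.9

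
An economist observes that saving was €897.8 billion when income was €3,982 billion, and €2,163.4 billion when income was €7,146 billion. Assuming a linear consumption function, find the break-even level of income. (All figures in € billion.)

MPS = ΔS/ΔY = (2163.4 − 897.8)/(7146 − 3982) = 1265.6/3164 = 0.4
MPC = 1 − MPS = 0.6
From S(3982) = 897.8: −a + 0.4(3982) = 897.8, so a = 1592.8 − 897.8 = 695
Break-even (S = 0): Y = a/MPS = 695/0.4 = 1737.5

Y = 1737.5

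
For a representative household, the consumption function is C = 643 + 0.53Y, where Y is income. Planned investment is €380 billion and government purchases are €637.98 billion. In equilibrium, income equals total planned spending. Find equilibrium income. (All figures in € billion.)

Y = 3534

Y = C + I + G = 643 + 0.53Y + 380 + 637.98
Y − 0.53Y = 1660.98
0.47Y = 1660.98, so Y = 1660.98/0.47 = 3534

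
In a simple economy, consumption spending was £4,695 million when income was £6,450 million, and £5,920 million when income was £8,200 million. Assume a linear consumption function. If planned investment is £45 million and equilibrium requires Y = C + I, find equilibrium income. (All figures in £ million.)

Y = 750

MPC = (5920 − 4695)/(8200 − 6450) = 1225/1750 = 0.7
a = 4695 − 0.7(6450) = 180
Equilibrium: Y = 180 + 0.7Y + 45
0.3Y = 225, so Y = 225/0.3 = 750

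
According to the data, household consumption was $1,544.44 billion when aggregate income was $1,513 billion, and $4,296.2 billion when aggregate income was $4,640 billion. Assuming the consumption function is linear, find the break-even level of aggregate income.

Y = 1775

MPC = (4296.2 − 1544.44)/(4640 − 1513) = 2751.76/3127 = 0.88
a = 1544.44 − 0.88(1513) = 1544.44 − 1331.44 = 213
Break-even: Y = a/(1−MPC) = 213/0.12 = 1775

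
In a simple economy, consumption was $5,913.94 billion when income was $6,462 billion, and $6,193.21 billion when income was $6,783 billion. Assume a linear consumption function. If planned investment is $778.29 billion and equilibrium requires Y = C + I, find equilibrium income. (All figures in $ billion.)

Y = 8233

MPC = (6193.21 − 5913.94)/(6783 − 6462) = 279.27/321 = 0.87
a = 5913.94 − 0.87(6462) = 292
Equilibrium: Y = 292 + 0.87Y + 778.29
0.13Y = 1070.29, so Y = 1070.29/0.13 = 8233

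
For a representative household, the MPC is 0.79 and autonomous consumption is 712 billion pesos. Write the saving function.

S = Y − C = Y − (712 + 0.79Y) = -712 + (1 − 0.79)Y

S = -712 + 0.21Y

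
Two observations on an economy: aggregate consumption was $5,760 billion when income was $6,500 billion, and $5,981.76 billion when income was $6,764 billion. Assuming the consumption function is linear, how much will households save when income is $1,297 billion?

S = -92.48

MPC = (5981.76 − 5760)/(6764 − 6500) = 221.76/264 = 0.84
a = 5760 − 0.84(6500) = 5760 − 5460 = 300
C = 300 + 0.84(1297) = 1389.48
S = 1297 − 1389.48 = -92.48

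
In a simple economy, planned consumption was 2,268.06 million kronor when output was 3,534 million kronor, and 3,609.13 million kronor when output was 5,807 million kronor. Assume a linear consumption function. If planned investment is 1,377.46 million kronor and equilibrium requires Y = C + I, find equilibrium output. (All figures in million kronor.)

Y = 3806

MPC = (3609.13 − 2268.06)/(5807 − 3534) = 1341.07/2273 = 0.59
a = 2268.06 − 0.59(3534) = 183
Equilibrium: Y = 183 + 0.59Y + 1377.46
0.41Y = 1560.46, so Y = 1560.46/0.41 = 3806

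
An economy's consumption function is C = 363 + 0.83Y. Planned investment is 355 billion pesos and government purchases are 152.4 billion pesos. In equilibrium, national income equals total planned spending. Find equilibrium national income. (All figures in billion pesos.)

Y = 5120

Y = C + I + G = 363 + 0.83Y + 355 + 152.4
Y − 0.83Y = 870.4
0.17Y = 870.4, so Y = 870.4/0.17 = 5120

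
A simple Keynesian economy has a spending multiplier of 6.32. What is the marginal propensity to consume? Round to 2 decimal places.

k = 1/(1 − MPC), so 1 − MPC = 1/k = 1/6.32 = 0.1582
MPC = 1 − 0.1582 = 0.84

MPC = 0.84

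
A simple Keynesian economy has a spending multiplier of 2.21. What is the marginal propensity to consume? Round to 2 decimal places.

MPC = 0.55

k = 1/(1 − MPC), so 1 − MPC = 1/k = 1/2.21 = 0.4525
MPC = 1 − 0.4525 = 0.55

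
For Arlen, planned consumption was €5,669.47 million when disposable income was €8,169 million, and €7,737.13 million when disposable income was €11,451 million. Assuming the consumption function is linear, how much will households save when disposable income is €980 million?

MPC = (7737.13 − 5669.47)/(11451 − 8169) = 2067.66/3282 = 0.63
a = 5669.47 − 0.63(8169) = 5669.47 − 5146.47 = 523
C = 523 + 0.63(980) = 1140.4
S = 980 − 1140.4 = -160.4

S = -160.4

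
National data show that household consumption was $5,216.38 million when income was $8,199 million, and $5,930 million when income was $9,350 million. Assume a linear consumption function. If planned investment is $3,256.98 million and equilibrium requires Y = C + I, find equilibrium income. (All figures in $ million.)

MPC = (5930 − 5216.38)/(9350 − 8199) = 713.62/1151 = 0.62
a = 5216.38 − 0.62(8199) = 133
Equilibrium: Y = 133 + 0.62Y + 3256.98
0.38Y = 3389.98, so Y = 3389.98/0.38 = 8921

Y = 8921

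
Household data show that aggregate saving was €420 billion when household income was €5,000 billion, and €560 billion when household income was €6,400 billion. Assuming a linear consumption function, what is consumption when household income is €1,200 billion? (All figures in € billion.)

MPS = ΔS/ΔY = (560 − 420)/(6400 − 5000) = 140/1400 = 0.1
MPC = 1 − MPS = 0.9
Autonomous saving = 420 − 0.1(5000) = -80, so a = 80
C = 80 + 0.9(1200) = 80 + 1080 = 1160

C = 1160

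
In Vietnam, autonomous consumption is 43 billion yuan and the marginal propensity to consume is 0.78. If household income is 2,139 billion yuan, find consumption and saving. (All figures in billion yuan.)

C = 1711.42; S = 427.58

C = 43 + 0.78(2139) = 43 + 1668.42 = 1711.42
S = Y − C = 2139 − 1711.42 = 427.58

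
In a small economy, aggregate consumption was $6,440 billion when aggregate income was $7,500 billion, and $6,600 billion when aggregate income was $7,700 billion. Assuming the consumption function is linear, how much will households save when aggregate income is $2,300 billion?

MPC = (6600 − 6440)/(7700 − 7500) = 160/200 = 0.8
a = 6440 − 0.8(7500) = 6440 − 6000 = 440
C = 440 + 0.8(2300) = 2280
S = 2300 − 2280 = 20

S = 20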